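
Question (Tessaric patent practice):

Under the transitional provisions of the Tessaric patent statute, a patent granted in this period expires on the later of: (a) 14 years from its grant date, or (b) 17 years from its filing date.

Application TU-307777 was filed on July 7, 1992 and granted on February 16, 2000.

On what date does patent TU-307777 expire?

(a) grant + 14 years → 16 February 2014.
(b) filing + 17 years → 7 July 2009.
Later of the two: 16 February 2014.

2014-02-16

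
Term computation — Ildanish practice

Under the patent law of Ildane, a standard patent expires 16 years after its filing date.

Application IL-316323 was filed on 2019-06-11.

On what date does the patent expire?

June 11, 2035

Filing date + 16 years → 11 June 2035.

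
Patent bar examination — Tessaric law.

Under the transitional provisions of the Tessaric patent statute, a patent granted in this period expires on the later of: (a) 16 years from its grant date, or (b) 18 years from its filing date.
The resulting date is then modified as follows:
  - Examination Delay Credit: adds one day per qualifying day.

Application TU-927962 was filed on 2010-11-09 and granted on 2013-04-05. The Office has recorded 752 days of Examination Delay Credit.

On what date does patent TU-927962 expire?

April 27, 2031

(a) grant + 16 years → 5 April 2029.
(b) filing + 18 years → 9 November 2028.
Later of the two: 5 April 2029.
Examination Delay Credit: +752 days → 27 April 2031.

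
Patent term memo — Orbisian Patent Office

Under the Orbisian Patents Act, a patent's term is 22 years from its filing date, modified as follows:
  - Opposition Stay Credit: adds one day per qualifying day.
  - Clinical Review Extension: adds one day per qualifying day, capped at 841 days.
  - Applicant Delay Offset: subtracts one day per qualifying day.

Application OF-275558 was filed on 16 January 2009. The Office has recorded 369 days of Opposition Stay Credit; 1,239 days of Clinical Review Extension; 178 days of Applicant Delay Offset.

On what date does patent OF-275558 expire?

2033-11-13

Base term: filing date + 22 years → 16 January 2031.
Opposition Stay Credit: +369 days → 20 January 2032.
Clinical Review Extension: 1239 days claimed exceeds the 841-day cap, so +841 days → 10 May 2034.
Applicant Delay Offset: −178 days → 13 November 2033.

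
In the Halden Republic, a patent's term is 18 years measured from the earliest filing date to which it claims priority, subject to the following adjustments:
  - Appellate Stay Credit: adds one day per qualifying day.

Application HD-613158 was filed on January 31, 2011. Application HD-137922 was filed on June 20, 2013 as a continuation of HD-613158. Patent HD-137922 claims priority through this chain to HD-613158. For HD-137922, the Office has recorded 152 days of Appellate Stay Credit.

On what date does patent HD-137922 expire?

Earliest priority filing: 31 January 2011.
Base term: 31 January 2011 + 18 years → 31 January 2029.
Appellate Stay Credit: +152 days → 2 July 2029.

July 2, 2029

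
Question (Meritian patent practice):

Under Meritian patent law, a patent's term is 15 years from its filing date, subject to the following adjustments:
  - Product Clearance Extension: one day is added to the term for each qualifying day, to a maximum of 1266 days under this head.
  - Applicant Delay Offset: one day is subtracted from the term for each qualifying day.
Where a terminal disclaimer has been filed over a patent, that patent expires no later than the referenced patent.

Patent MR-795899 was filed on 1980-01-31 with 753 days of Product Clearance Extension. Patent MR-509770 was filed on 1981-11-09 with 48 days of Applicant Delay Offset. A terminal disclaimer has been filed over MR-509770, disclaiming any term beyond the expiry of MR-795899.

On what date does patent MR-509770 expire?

Natural term of MR-509770:
  Base: filing + 15 years → 9 November 1996.
  Applicant Delay Offset: −48 days → 22 September 1996.
Expiry of referenced patent MR-795899:
  Base: filing + 15 years → 31 January 1995.
  Product Clearance Extension: 753 days (within the 1266-day cap) → +753 days → 22 February 1997.
Terminal disclaimer: MR-509770 expires on the earlier of 22 September 1996 and 22 February 1997.

1996-09-22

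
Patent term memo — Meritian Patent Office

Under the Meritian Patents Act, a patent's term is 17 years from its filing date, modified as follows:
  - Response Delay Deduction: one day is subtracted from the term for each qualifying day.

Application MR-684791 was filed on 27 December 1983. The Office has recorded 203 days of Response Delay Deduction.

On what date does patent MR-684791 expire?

Base term: filing date + 17 years → 27 December 2000.
Response Delay Deduction: −203 days → 7 June 2000.

2000-06-07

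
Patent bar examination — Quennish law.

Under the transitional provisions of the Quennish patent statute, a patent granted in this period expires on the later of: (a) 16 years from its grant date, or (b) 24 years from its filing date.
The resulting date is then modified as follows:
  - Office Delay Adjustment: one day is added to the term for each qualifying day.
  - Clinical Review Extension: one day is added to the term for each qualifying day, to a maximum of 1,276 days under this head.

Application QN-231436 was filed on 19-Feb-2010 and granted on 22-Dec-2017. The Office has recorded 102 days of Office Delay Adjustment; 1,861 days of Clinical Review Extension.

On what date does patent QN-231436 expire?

2037-11-28

(a) grant + 16 years → 22 December 2033.
(b) filing + 24 years → 19 February 2034.
Later of the two: 19 February 2034.
Office Delay Adjustment: +102 days → 1 June 2034.
Clinical Review Extension: 1861 days claimed exceeds the 1276-day cap, so +1276 days → 28 November 2037.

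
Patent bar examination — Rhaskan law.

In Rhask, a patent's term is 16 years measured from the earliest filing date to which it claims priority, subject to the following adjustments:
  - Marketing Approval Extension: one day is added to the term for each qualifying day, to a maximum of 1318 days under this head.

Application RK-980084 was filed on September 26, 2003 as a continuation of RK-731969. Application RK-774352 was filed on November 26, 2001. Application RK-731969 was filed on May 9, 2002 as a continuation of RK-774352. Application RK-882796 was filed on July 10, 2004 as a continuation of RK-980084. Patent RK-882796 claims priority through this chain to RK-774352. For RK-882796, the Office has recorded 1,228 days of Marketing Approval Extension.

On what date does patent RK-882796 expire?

Earliest priority filing: 26 November 2001.
Base term: 26 November 2001 + 16 years → 26 November 2017.
Marketing Approval Extension: 1228 days (within the 1318-day cap) → +1228 days → 7 April 2021.

2021-04-07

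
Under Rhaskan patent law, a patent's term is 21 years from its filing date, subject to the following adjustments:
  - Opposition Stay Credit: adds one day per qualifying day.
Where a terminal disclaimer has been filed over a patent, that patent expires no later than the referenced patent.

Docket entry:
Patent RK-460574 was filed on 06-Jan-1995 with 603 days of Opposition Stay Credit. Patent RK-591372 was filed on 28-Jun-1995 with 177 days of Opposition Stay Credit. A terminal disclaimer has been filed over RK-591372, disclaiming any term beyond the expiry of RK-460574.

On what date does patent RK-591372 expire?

Natural term of RK-591372:
  Base: filing + 21 years → 28 June 2016.
  Opposition Stay Credit: +177 days → 22 December 2016.
Expiry of referenced patent RK-460574:
  Base: filing + 21 years → 6 January 2016.
  Opposition Stay Credit: +603 days → 31 August 2017.
Terminal disclaimer: RK-591372 expires on the earlier of 22 December 2016 and 31 August 2017.

2016-12-22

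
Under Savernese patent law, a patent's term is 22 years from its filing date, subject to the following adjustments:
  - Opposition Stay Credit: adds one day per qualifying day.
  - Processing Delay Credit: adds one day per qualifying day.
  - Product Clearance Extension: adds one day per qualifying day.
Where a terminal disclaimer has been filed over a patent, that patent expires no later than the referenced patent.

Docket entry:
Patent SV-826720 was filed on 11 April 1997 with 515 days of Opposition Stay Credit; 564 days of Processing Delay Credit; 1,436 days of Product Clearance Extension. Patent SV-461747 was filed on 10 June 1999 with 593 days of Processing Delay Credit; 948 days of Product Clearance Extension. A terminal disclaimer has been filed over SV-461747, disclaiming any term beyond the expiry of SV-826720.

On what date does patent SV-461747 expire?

August 29, 2025

Natural term of SV-461747:
  Base: filing + 22 years → 10 June 2021.
  Processing Delay Credit: +593 days → 24 January 2023.
  Product Clearance Extension: +948 days → 29 August 2025.
Expiry of referenced patent SV-826720:
  Base: filing + 22 years → 11 April 2019.
  Opposition Stay Credit: +515 days → 7 September 2020.
  Processing Delay Credit: +564 days → 25 March 2022.
  Product Clearance Extension: +1436 days → 28 February 2026.
Terminal disclaimer: SV-461747 expires on the earlier of 29 August 2025 and 28 February 2026.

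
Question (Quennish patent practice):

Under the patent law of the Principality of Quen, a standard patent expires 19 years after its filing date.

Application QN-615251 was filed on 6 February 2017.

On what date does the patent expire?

February 6, 2036

Filing date + 19 years → 6 February 2036.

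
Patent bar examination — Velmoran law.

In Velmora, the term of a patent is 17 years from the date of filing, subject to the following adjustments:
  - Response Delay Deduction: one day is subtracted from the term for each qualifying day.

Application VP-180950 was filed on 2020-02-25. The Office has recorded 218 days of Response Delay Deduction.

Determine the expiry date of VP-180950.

Base term: filing date + 17 years → 25 February 2037.
Response Delay Deduction: −218 days → 22 July 2036.

2036-07-22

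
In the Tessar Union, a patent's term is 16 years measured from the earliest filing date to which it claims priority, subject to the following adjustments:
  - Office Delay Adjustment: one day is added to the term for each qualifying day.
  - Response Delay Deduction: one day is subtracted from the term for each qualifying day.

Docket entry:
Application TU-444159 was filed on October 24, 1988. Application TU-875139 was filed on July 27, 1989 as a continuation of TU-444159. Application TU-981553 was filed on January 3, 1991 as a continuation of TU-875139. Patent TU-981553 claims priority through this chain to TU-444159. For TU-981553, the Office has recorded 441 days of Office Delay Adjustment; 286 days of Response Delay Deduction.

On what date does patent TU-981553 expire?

March 28, 2005

Earliest priority filing: 24 October 1988.
Base term: 24 October 1988 + 16 years → 24 October 2004.
Office Delay Adjustment: +441 days → 8 January 2006.
Response Delay Deduction: −286 days → 28 March 2005.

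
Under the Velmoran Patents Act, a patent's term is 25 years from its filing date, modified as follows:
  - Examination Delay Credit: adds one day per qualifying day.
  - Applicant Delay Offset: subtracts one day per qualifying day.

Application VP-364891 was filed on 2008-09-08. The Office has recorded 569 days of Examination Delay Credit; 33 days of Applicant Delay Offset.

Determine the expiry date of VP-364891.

February 26, 2035

Base term: filing date + 25 years → 8 September 2033.
Examination Delay Credit: +569 days → 31 March 2035.
Applicant Delay Offset: −33 days → 26 February 2035.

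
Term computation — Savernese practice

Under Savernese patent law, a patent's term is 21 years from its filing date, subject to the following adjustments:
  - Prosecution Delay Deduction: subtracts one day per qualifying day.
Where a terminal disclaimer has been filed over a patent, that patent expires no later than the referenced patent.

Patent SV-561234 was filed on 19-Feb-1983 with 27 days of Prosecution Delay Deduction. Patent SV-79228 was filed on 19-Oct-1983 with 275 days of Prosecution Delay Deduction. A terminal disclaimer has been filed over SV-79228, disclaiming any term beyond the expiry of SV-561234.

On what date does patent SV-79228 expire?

January 18, 2004

Natural term of SV-79228:
  Base: filing + 21 years → 19 October 2004.
  Prosecution Delay Deduction: −275 days → 18 January 2004.
Expiry of referenced patent SV-561234:
  Base: filing + 21 years → 19 February 2004.
  Prosecution Delay Deduction: −27 days → 23 January 2004.
Terminal disclaimer: SV-79228 expires on the earlier of 18 January 2004 and 23 January 2004.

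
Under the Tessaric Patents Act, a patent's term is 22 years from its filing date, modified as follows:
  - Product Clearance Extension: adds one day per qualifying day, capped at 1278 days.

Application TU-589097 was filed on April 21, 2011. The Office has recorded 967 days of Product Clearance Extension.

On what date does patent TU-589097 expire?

Base term: filing date + 22 years → 21 April 2033.
Product Clearance Extension: 967 days (within the 1278-day cap) → +967 days → 14 December 2035.

December 14, 2035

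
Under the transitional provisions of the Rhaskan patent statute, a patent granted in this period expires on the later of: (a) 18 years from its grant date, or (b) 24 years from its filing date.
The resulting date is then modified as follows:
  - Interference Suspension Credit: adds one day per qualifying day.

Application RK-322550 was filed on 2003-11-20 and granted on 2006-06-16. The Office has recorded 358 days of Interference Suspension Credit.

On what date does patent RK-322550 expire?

(a) grant + 18 years → 16 June 2024.
(b) filing + 24 years → 20 November 2027.
Later of the two: 20 November 2027.
Interference Suspension Credit: +358 days → 12 November 2028.

2028-11-12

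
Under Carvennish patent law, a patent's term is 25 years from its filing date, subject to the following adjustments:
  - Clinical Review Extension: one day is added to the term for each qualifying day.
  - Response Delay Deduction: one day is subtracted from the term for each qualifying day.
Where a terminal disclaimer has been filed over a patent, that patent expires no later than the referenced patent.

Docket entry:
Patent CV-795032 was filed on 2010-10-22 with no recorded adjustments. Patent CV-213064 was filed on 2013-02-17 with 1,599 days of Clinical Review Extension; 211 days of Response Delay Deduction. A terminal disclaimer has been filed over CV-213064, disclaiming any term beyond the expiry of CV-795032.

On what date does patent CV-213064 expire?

Natural term of CV-213064:
  Base: filing + 25 years → 17 February 2038.
  Clinical Review Extension: +1599 days → 5 July 2042.
  Response Delay Deduction: −211 days → 6 December 2041.
Expiry of referenced patent CV-795032:
  Base: filing + 25 years → 22 October 2035.
Terminal disclaimer: CV-213064 expires on the earlier of 6 December 2041 and 22 October 2035.

October 22, 2035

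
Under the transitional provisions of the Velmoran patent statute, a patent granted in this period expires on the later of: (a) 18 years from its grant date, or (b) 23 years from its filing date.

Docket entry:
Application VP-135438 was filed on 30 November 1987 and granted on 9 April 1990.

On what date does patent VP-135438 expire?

2010-11-30

(a) grant + 18 years → 9 April 2008.
(b) filing + 23 years → 30 November 2010.
Later of the two: 30 November 2010.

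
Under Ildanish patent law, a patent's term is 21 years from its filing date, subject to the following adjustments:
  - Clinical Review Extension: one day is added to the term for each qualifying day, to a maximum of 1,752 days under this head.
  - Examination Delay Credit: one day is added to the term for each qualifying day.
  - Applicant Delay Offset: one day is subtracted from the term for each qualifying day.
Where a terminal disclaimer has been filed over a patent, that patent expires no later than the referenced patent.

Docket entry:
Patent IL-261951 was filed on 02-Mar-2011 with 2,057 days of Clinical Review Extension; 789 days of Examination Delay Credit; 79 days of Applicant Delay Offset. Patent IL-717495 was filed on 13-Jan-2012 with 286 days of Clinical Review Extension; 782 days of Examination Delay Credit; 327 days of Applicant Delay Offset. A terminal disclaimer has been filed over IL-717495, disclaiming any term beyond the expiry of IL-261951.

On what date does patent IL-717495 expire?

January 24, 2035

Natural term of IL-717495:
  Base: filing + 21 years → 13 January 2033.
  Clinical Review Extension: 286 days (within the 1752-day cap) → +286 days → 26 October 2033.
  Examination Delay Credit: +782 days → 17 December 2035.
  Applicant Delay Offset: −327 days → 24 January 2035.
Expiry of referenced patent IL-261951:
  Base: filing + 21 years → 2 March 2032.
  Clinical Review Extension: 2057 days claimed exceeds the 1752-day cap, so +1752 days → 18 December 2036.
  Examination Delay Credit: +789 days → 15 February 2039.
  Applicant Delay Offset: −79 days → 28 November 2038.
Terminal disclaimer: IL-717495 expires on the earlier of 24 January 2035 and 28 November 2038.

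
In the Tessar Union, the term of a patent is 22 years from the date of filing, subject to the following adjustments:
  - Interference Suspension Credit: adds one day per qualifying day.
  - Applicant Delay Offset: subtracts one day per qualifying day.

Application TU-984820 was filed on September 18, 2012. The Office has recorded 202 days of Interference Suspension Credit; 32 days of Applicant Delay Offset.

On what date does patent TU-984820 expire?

Base term: filing date + 22 years → 18 September 2034.
Interference Suspension Credit: +202 days → 8 April 2035.
Applicant Delay Offset: −32 days → 7 March 2035.

2035-03-07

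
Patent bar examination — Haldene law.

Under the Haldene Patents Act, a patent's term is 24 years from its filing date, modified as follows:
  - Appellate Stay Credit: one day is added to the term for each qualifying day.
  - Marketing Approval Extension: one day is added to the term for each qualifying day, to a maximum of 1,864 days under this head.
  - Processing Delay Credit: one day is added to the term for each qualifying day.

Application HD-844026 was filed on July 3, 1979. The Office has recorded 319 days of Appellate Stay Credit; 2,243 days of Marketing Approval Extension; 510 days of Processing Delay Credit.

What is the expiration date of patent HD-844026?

Base term: filing date + 24 years → 3 July 2003.
Appellate Stay Credit: +319 days → 17 May 2004.
Marketing Approval Extension: 2243 days claimed exceeds the 1864-day cap, so +1864 days → 24 June 2009.
Processing Delay Credit: +510 days → 16 November 2010.

2010-11-16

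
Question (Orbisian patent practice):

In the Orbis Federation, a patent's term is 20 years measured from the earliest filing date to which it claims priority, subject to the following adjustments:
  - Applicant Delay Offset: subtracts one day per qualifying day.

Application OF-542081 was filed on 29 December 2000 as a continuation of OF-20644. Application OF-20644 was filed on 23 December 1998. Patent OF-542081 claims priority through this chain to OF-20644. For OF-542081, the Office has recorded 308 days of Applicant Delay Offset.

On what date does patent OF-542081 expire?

Earliest priority filing: 23 December 1998.
Base term: 23 December 1998 + 20 years → 23 December 2018.
Applicant Delay Offset: −308 days → 18 February 2018.

2018-02-18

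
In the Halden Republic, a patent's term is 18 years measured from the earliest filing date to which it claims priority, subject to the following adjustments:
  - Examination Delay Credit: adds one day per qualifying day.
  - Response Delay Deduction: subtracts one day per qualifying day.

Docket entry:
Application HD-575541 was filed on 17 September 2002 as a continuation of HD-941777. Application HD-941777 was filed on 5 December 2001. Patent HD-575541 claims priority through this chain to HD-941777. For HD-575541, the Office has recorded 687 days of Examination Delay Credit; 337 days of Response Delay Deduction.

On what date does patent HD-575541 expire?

Earliest priority filing: 5 December 2001.
Base term: 5 December 2001 + 18 years → 5 December 2019.
Examination Delay Credit: +687 days → 22 October 2021.
Response Delay Deduction: −337 days → 19 November 2020.

2020-11-19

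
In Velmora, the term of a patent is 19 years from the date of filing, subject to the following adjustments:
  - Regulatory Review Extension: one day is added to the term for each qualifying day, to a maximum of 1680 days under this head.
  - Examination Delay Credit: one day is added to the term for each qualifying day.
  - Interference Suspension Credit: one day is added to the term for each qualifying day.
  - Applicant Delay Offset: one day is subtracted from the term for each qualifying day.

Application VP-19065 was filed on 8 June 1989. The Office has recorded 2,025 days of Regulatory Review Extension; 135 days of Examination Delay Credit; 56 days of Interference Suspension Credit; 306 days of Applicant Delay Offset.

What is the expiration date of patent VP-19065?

Base term: filing date + 19 years → 8 June 2008.
Regulatory Review Extension: 2025 days claimed exceeds the 1680-day cap, so +1680 days → 13 January 2013.
Examination Delay Credit: +135 days → 28 May 2013.
Interference Suspension Credit: +56 days → 23 July 2013.
Applicant Delay Offset: −306 days → 20 September 2012.

2012-09-20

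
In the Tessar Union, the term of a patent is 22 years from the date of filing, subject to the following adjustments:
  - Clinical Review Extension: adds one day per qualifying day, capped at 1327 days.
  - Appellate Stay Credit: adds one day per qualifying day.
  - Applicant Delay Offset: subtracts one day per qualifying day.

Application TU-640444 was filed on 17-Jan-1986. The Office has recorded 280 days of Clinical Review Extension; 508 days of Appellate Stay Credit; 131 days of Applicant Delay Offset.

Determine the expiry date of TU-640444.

2009-11-04

Base term: filing date + 22 years → 17 January 2008.
Clinical Review Extension: 280 days (within the 1327-day cap) → +280 days → 23 October 2008.
Appellate Stay Credit: +508 days → 15 March 2010.
Applicant Delay Offset: −131 days → 4 November 2009.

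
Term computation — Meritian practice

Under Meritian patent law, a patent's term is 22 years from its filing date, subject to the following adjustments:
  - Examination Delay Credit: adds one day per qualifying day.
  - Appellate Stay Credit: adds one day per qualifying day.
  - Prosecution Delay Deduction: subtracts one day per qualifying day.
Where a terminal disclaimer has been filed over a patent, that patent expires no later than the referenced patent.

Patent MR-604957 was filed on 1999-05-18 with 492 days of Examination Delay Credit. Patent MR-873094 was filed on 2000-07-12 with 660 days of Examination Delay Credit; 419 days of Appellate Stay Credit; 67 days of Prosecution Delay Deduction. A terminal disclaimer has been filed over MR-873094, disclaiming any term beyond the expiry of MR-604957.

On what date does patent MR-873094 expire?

Natural term of MR-873094:
  Base: filing + 22 years → 12 July 2022.
  Examination Delay Credit: +660 days → 2 May 2024.
  Appellate Stay Credit: +419 days → 25 June 2025.
  Prosecution Delay Deduction: −67 days → 19 April 2025.
Expiry of referenced patent MR-604957:
  Base: filing + 22 years → 18 May 2021.
  Examination Delay Credit: +492 days → 22 September 2022.
Terminal disclaimer: MR-873094 expires on the earlier of 19 April 2025 and 22 September 2022.

September 22, 2022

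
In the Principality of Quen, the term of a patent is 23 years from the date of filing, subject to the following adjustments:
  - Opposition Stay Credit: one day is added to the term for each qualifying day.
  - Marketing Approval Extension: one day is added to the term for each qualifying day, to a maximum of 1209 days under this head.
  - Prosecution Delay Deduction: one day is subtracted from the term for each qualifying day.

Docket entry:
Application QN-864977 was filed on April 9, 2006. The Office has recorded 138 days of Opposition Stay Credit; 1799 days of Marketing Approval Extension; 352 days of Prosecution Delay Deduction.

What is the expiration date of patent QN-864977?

2031-12-30

Base term: filing date + 23 years → 9 April 2029.
Opposition Stay Credit: +138 days → 25 August 2029.
Marketing Approval Extension: 1799 days claimed exceeds the 1209-day cap, so +1209 days → 16 December 2032.
Prosecution Delay Deduction: −352 days → 30 December 2031.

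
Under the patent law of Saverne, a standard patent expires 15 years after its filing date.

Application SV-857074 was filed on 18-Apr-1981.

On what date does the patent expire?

Filing date + 15 years → 18 April 1996.

1996-04-18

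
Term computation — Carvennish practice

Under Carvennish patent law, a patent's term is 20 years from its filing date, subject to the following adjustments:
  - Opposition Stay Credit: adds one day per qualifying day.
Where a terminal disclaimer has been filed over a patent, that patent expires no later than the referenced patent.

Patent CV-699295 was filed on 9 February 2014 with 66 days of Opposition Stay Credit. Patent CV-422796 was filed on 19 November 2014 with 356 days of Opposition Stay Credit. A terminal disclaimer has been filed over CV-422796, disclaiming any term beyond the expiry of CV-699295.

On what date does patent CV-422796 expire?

Natural term of CV-422796:
  Base: filing + 20 years → 19 November 2034.
  Opposition Stay Credit: +356 days → 10 November 2035.
Expiry of referenced patent CV-699295:
  Base: filing + 20 years → 9 February 2034.
  Opposition Stay Credit: +66 days → 16 April 2034.
Terminal disclaimer: CV-422796 expires on the earlier of 10 November 2035 and 16 April 2034.

2034-04-16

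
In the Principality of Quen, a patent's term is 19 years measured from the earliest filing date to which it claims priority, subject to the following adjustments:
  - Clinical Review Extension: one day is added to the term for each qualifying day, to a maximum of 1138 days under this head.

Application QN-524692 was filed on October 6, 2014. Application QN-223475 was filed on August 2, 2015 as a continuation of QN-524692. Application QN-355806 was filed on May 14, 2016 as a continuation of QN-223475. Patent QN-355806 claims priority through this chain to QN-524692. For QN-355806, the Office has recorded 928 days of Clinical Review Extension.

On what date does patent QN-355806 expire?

Earliest priority filing: 6 October 2014.
Base term: 6 October 2014 + 19 years → 6 October 2033.
Clinical Review Extension: 928 days (within the 1138-day cap) → +928 days → 21 April 2036.

2036-04-21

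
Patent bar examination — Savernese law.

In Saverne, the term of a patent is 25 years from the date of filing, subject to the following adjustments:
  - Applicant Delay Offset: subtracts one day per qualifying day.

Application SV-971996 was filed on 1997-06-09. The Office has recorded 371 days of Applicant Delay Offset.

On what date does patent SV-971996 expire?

Base term: filing date + 25 years → 9 June 2022.
Applicant Delay Offset: −371 days → 3 June 2021.

2021-06-03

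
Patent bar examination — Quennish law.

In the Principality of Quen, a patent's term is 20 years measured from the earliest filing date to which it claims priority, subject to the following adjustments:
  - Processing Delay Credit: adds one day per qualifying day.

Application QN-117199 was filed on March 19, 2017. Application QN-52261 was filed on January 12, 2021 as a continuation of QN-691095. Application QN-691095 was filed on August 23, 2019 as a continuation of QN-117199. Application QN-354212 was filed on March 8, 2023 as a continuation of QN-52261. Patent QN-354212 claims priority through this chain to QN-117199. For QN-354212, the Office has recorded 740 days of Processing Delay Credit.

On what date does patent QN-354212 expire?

2039-03-29

Earliest priority filing: 19 March 2017.
Base term: 19 March 2017 + 20 years → 19 March 2037.
Processing Delay Credit: +740 days → 29 March 2039.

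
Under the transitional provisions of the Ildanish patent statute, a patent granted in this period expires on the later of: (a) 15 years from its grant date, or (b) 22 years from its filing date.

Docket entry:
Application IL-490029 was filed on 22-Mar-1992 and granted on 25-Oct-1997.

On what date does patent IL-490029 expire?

2014-03-22

(a) grant + 15 years → 25 October 2012.
(b) filing + 22 years → 22 March 2014.
Later of the two: 22 March 2014.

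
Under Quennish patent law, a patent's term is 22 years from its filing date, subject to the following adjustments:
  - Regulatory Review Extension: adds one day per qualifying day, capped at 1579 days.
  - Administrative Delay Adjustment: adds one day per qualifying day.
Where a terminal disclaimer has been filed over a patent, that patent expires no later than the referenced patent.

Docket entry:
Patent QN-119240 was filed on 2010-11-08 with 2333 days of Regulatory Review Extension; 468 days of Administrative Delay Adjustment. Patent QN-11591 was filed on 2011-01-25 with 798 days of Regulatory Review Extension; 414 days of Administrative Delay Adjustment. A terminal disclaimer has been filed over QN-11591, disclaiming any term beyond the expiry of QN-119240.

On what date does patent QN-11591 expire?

Natural term of QN-11591:
  Base: filing + 22 years → 25 January 2033.
  Regulatory Review Extension: 798 days (within the 1579-day cap) → +798 days → 3 April 2035.
  Administrative Delay Adjustment: +414 days → 21 May 2036.
Expiry of referenced patent QN-119240:
  Base: filing + 22 years → 8 November 2032.
  Regulatory Review Extension: 2333 days claimed exceeds the 1579-day cap, so +1579 days → 6 March 2037.
  Administrative Delay Adjustment: +468 days → 17 June 2038.
Terminal disclaimer: QN-11591 expires on the earlier of 21 May 2036 and 17 June 2038.

2036-05-21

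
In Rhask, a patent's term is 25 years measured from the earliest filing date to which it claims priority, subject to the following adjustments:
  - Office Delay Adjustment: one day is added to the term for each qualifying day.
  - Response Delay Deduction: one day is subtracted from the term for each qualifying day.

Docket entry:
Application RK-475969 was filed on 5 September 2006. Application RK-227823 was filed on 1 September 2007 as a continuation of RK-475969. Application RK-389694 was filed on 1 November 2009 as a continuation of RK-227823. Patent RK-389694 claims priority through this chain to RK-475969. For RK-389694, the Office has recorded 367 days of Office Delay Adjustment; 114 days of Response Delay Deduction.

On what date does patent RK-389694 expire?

May 15, 2032

Earliest priority filing: 5 September 2006.
Base term: 5 September 2006 + 25 years → 5 September 2031.
Office Delay Adjustment: +367 days → 6 September 2032.
Response Delay Deduction: −114 days → 15 May 2032.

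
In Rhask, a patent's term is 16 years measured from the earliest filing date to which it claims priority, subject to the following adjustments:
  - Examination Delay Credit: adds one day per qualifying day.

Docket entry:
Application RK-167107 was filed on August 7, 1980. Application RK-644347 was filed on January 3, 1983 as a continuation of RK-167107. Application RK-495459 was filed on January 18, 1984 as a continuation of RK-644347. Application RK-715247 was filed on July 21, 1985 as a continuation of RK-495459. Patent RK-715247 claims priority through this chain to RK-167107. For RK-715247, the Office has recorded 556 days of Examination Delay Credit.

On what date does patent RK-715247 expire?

February 14, 1998

Earliest priority filing: 7 August 1980.
Base term: 7 August 1980 + 16 years → 7 August 1996.
Examination Delay Credit: +556 days → 14 February 1998.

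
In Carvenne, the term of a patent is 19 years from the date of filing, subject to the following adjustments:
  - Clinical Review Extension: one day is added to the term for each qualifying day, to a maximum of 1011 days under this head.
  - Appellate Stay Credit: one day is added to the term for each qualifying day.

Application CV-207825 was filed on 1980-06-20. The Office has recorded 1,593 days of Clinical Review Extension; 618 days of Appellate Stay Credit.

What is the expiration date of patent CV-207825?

Base term: filing date + 19 years → 20 June 1999.
Clinical Review Extension: 1593 days claimed exceeds the 1011-day cap, so +1011 days → 27 March 2002.
Appellate Stay Credit: +618 days → 5 December 2003.

2003-12-05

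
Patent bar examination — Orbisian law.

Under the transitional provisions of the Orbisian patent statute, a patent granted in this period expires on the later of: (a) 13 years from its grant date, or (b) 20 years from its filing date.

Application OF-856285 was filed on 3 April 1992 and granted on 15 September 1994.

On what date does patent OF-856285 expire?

(a) grant + 13 years → 15 September 2007.
(b) filing + 20 years → 3 April 2012.
Later of the two: 3 April 2012.

2012-04-03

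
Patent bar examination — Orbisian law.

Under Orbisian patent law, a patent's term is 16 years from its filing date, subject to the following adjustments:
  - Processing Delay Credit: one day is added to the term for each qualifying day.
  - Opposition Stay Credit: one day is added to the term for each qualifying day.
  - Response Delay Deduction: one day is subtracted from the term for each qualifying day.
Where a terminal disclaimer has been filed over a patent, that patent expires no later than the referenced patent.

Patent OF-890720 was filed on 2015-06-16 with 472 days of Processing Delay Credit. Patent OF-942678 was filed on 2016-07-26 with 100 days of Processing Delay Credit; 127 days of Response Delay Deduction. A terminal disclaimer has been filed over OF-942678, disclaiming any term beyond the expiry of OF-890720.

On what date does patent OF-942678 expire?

June 29, 2032

Natural term of OF-942678:
  Base: filing + 16 years → 26 July 2032.
  Processing Delay Credit: +100 days → 3 November 2032.
  Response Delay Deduction: −127 days → 29 June 2032.
Expiry of referenced patent OF-890720:
  Base: filing + 16 years → 16 June 2031.
  Processing Delay Credit: +472 days → 30 September 2032.
Terminal disclaimer: OF-942678 expires on the earlier of 29 June 2032 and 30 September 2032.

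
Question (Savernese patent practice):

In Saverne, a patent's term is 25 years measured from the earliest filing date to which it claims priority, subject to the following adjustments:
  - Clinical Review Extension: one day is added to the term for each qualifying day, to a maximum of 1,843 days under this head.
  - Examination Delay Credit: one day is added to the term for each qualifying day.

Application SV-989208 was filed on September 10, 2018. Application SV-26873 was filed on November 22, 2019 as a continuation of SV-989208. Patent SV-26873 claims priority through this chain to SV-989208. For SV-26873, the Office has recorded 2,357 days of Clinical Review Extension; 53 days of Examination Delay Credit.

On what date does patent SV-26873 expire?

Earliest priority filing: 10 September 2018.
Base term: 10 September 2018 + 25 years → 10 September 2043.
Clinical Review Extension: 2357 days claimed exceeds the 1843-day cap, so +1843 days → 26 September 2048.
Examination Delay Credit: +53 days → 18 November 2048.

2048-11-18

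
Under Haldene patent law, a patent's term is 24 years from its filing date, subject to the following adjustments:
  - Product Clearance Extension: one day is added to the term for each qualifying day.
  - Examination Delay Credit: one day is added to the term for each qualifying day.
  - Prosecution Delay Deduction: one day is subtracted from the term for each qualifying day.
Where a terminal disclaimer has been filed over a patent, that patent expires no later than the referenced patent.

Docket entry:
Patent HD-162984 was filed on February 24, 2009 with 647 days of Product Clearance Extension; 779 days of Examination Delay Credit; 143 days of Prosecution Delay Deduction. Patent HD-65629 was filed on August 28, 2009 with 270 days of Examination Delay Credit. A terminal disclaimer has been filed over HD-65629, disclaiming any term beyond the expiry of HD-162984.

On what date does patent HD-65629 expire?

Natural term of HD-65629:
  Base: filing + 24 years → 28 August 2033.
  Examination Delay Credit: +270 days → 25 May 2034.
Expiry of referenced patent HD-162984:
  Base: filing + 24 years → 24 February 2033.
  Product Clearance Extension: +647 days → 3 December 2034.
  Examination Delay Credit: +779 days → 20 January 2037.
  Prosecution Delay Deduction: −143 days → 30 August 2036.
Terminal disclaimer: HD-65629 expires on the earlier of 25 May 2034 and 30 August 2036.

May 25, 2034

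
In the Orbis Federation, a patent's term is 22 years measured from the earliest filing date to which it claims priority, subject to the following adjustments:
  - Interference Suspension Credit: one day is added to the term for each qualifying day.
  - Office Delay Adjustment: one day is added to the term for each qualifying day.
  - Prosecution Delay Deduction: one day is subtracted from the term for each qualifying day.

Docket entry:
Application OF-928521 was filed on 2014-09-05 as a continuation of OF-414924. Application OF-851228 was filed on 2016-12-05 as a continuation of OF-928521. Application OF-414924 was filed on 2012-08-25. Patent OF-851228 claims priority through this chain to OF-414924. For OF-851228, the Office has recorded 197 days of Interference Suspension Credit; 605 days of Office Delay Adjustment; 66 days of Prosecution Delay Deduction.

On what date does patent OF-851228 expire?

August 30, 2036

Earliest priority filing: 25 August 2012.
Base term: 25 August 2012 + 22 years → 25 August 2034.
Interference Suspension Credit: +197 days → 10 March 2035.
Office Delay Adjustment: +605 days → 4 November 2036.
Prosecution Delay Deduction: −66 days → 30 August 2036.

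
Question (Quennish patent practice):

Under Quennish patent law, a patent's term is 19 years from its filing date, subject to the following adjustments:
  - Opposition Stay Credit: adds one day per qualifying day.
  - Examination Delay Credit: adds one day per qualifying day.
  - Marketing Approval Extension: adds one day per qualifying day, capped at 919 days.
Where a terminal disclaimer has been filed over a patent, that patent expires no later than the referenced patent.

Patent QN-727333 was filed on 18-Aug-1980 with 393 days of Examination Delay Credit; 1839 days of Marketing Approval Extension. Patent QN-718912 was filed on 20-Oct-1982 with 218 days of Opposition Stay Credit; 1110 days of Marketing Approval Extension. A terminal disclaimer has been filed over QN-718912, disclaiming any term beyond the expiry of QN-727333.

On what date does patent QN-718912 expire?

March 22, 2003

Natural term of QN-718912:
  Base: filing + 19 years → 20 October 2001.
  Opposition Stay Credit: +218 days → 26 May 2002.
  Marketing Approval Extension: 1110 days claimed exceeds the 919-day cap, so +919 days → 30 November 2004.
Expiry of referenced patent QN-727333:
  Base: filing + 19 years → 18 August 1999.
  Examination Delay Credit: +393 days → 14 September 2000.
  Marketing Approval Extension: 1839 days claimed exceeds the 919-day cap, so +919 days → 22 March 2003.
Terminal disclaimer: QN-718912 expires on the earlier of 30 November 2004 and 22 March 2003.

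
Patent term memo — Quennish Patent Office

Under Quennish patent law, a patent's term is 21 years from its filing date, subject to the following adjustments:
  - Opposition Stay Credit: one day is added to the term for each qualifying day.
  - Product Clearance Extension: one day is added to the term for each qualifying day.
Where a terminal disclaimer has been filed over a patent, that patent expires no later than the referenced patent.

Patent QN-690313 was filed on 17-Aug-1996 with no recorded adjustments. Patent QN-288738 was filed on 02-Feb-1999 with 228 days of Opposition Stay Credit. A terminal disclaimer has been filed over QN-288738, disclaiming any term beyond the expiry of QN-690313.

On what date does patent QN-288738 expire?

2017-08-17

Natural term of QN-288738:
  Base: filing + 21 years → 2 February 2020.
  Opposition Stay Credit: +228 days → 17 September 2020.
Expiry of referenced patent QN-690313:
  Base: filing + 21 years → 17 August 2017.
Terminal disclaimer: QN-288738 expires on the earlier of 17 September 2020 and 17 August 2017.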